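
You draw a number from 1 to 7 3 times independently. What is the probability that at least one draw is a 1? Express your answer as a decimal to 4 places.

0.3703

P(no draw is a 1) = (6/7)^3 ≈ 0.6297.
P(at least one) = 1 − 0.6297 = 0.3703.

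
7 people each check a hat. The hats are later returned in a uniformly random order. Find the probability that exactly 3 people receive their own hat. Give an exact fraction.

Choose which 3 of the 7 are fixed: C(7,3) = 35 ways.
The remaining 4 must have no fixed point: D(4) = 9.
P = 35·9/5040 = 1/16.

1/16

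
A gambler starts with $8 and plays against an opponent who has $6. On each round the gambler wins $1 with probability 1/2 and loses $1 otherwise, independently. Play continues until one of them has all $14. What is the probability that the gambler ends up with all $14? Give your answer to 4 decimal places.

0.5714

With a fair step, P(i) = ½P(i−1) + ½P(i+1) with P(0)=0, P(14)=1 has the linear solution P(i) = i/14.
P(8) = 8/14 = 4/7 ≈ 0.5714.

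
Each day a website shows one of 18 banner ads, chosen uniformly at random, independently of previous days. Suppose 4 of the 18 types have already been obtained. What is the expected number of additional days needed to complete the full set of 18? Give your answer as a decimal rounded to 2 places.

58.53

Starting from 4 distinct types, each trial gives a new one with probability (18−i)/18 when i types are held, so the wait for the next new type is 18/(18−i).
E = 18/14 + 18/13 + 18/12 + 18/11 + 18/10 + 18/9 + 18/8 + 18/7 + 18/6 + 18/5 + 18/4 + 18/3 + 18/2 + 18/1 = 1171733/20020 ≈ 58.53.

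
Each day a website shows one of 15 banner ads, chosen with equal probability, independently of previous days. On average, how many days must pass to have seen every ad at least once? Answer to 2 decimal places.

49.77

After i distinct types are collected, each trial gives a new one with probability (15−i)/15, so the expected wait for the next new type is 15/(15−i).
E = 15/15 + 15/14 + 15/13 + 15/12 + 15/11 + 15/10 + 15/9 + 15/8 + 15/7 + 15/6 + 15/5 + 15/4 + 15/3 + 15/2 + 15/1 = 1195757/24024 ≈ 49.77.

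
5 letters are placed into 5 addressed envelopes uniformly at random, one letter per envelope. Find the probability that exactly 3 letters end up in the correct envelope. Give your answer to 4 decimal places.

Choose which 3 of the 5 are fixed: C(5,3) = 10 ways.
The remaining 2 must have no fixed point: D(2) = 1.
P = 10·1/120 = 1/12 ≈ 0.0833.

0.0833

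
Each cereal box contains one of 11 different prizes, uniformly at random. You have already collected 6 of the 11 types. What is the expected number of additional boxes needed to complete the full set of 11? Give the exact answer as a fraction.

Starting from 6 distinct types, each trial gives a new one with probability (11−i)/11 when i types are held, so the wait for the next new type is 11/(11−i).
E = 11/5 + 11/4 + 11/3 + 11/2 + 11/1 = 1507/60.

1507/60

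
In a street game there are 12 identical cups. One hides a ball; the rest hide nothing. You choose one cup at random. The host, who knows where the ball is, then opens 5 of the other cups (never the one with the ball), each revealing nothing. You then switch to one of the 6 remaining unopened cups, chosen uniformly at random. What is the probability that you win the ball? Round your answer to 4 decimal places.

0.1528

Your original cup holds the ball with probability 1/12, so the other 11 collectively hold it with probability 11/12.
The host can always find 5 empty cups to open, so the reveals don't change that 11/12; it is now spread over the 6 remaining unopened cups.
P(win by switching) = (11/12) · (1/6) = 11/72 ≈ 0.1528.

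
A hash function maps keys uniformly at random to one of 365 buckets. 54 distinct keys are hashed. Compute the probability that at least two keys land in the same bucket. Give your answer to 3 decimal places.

0.984

It's easier to compute the probability that all 54 are distinct.
P(all distinct) = 365/365 · 364/365 · ··· · 312/365 ≈ 0.016.
So the probability of at least one match is 1 − 0.016 = 0.984.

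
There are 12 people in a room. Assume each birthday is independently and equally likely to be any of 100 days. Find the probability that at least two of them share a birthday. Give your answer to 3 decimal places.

0.497

It's easier to compute the probability that all 12 are distinct.
P(all distinct) = 100/100 · 99/100 · ··· · 89/100 ≈ 0.503.
So the probability of at least one match is 1 − 0.503 = 0.497.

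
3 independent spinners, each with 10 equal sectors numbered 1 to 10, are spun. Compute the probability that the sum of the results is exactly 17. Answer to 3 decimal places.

0.075

There are 10^3 = 1000 equally likely outcomes.
The number of ordered 3-tuples from {1,…,10} summing to 17 is 75.
P(sum = 17) = 75/1000 = 3/40 ≈ 0.075.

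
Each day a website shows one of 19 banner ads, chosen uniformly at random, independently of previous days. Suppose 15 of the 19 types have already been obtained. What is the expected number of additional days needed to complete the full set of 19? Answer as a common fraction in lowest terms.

475/12

Starting from 15 distinct types, each trial gives a new one with probability (19−i)/19 when i types are held, so the wait for the next new type is 19/(19−i).
E = 19/4 + 19/3 + 19/2 + 19/1 = 475/12.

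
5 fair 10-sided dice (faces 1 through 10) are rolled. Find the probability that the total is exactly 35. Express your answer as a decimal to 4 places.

There are 10^5 = 100000 equally likely outcomes.
The number of ordered 5-tuples from {1,…,10} summing to 35 is 3246.
P(sum = 35) = 3246/100000 = 1623/50000 ≈ 0.0325.

0.0325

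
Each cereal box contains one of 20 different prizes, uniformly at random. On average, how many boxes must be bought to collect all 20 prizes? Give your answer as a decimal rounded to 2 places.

71.95

After i distinct types are collected, each trial gives a new one with probability (20−i)/20, so the expected wait for the next new type is 20/(20−i).
E = 20/20 + 20/19 + 20/18 + 20/17 + 20/16 + 20/15 + 20/14 + 20/13 + 20/12 + 20/11 + 20/10 + 20/9 + 20/8 + 20/7 + 20/6 + 20/5 + 20/4 + 20/3 + 20/2 + 20/1 = 279175675/3879876 ≈ 71.95.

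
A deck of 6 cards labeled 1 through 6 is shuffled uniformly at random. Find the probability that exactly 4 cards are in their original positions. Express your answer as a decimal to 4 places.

0.0208

Choose which 4 of the 6 are fixed: C(6,4) = 15 ways.
The remaining 2 must have no fixed point: D(2) = 1.
P = 15·1/720 = 1/48 ≈ 0.0208.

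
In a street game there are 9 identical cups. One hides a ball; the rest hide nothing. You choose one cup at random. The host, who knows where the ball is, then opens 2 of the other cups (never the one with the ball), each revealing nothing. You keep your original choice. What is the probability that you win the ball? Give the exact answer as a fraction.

1/9

The host can always open 2 empty cups regardless of your choice, so the reveals give no information about your original cup.
P(win by staying) = 1/9.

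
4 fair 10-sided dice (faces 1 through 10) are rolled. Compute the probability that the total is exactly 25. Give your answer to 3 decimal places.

0.059

There are 10^4 = 10000 equally likely outcomes.
The number of ordered 4-tuples from {1,…,10} summing to 25 is 592.
P(sum = 25) = 592/10000 = 37/625 ≈ 0.059.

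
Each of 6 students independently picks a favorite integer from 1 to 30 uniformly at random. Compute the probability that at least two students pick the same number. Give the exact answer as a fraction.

It's easier to compute the probability that all 6 are distinct.
P(all distinct) = 30/30 · 29/30 · ··· · 25/30 = 2639/4500.
So the probability of at least one match is 1 − 2639/4500 = 1861/4500.

1861/4500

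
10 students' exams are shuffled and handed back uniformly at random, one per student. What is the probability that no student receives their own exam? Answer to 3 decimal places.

This is the derangement probability: permutations of 10 with no fixed point.
D(10) = 10! · (1 − 1/1! + 1/2! − ··· + (−1)^10/10!) = 1334961.
P = 1334961/3628800 = 16481/44800 ≈ 0.368.

0.368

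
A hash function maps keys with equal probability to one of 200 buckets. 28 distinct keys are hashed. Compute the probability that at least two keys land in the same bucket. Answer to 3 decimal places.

It's easier to compute the probability that all 28 are distinct.
P(all distinct) = 200/200 · 199/200 · ··· · 173/200 ≈ 0.138.
So the probability of at least one match is 1 − 0.138 = 0.862.

0.862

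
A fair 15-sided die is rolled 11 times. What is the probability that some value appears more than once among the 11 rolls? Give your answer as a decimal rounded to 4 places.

0.9937

P(all 11 different) = 15/15 · 14/15 · ··· · 5/15 ≈ 0.0063.
P(at least two equal) = 1 − 0.0063 = 0.9937.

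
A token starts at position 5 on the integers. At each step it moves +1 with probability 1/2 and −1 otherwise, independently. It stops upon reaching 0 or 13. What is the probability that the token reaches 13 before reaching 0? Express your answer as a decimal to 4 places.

0.3846

With a fair step, P(i) = ½P(i−1) + ½P(i+1) with P(0)=0, P(13)=1 has the linear solution P(i) = i/13.
P(5) = 5/13 ≈ 0.3846.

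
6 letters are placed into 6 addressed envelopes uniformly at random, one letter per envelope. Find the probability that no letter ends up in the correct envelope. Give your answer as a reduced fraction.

53/144

This is the derangement probability: permutations of 6 with no fixed point.
D(6) = 6! · (1 − 1/1! + 1/2! − ··· + (−1)^6/6!) = 265.
P = 265/720 = 53/144.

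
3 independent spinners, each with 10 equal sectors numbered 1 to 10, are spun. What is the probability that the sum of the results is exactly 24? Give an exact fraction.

There are 10^3 = 1000 equally likely outcomes.
The number of ordered 3-tuples from {1,…,10} summing to 24 is 28.
P(sum = 24) = 28/1000 = 7/250.

7/250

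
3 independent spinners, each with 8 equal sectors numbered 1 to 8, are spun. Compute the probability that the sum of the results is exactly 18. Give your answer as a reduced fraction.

There are 8^3 = 512 equally likely outcomes.
The number of ordered 3-tuples from {1,…,8} summing to 18 is 28.
P(sum = 18) = 28/512 = 7/128.

7/128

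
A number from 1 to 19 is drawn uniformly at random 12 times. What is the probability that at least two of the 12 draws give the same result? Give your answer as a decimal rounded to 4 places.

0.9891

P(all 12 different) = 19/19 · 18/19 · ··· · 8/19 ≈ 0.0109.
P(at least two equal) = 1 − 0.0109 = 0.9891.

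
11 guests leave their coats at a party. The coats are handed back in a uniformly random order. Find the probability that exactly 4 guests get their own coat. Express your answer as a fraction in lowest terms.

Choose which 4 of the 11 are fixed: C(11,4) = 330 ways.
The remaining 7 must have no fixed point: D(7) = 1854.
P = 330·1854/39916800 = 103/6720.

103/6720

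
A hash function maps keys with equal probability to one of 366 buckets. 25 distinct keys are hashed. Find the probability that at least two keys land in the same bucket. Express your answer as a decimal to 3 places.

It's easier to compute the probability that all 25 are distinct.
P(all distinct) = 366/366 · 365/366 · ··· · 342/366 ≈ 0.432.
So the probability of at least one match is 1 − 0.432 = 0.568.

0.568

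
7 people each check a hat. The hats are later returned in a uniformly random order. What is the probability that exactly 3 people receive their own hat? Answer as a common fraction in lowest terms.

Choose which 3 of the 7 are fixed: C(7,3) = 35 ways.
The remaining 4 must have no fixed point: D(4) = 9.
P = 35·9/5040 = 1/16.

1/16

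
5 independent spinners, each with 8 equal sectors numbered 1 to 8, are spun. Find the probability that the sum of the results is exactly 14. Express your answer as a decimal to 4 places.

0.0211

There are 8^5 = 32768 equally likely outcomes.
The number of ordered 5-tuples from {1,…,8} summing to 14 is 690.
P(sum = 14) = 690/32768 = 345/16384 ≈ 0.0211.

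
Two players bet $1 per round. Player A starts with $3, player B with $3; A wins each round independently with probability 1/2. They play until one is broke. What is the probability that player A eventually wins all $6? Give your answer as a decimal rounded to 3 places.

0.500

With a fair step, P(i) = ½P(i−1) + ½P(i+1) with P(0)=0, P(6)=1 has the linear solution P(i) = i/6.
P(3) = 3/6 = 1/2 ≈ 0.500.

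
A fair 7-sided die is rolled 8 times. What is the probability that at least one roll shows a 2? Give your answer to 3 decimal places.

0.709

P(no roll shows a 2) = (6/7)^8 ≈ 0.291.
P(at least one) = 1 − 0.291 = 0.709.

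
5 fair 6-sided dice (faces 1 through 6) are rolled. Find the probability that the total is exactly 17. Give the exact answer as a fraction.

65/648

There are 6^5 = 7776 equally likely outcomes.
The number of ordered 5-tuples from {1,…,6} summing to 17 is 780.
P(sum = 17) = 780/7776 = 65/648.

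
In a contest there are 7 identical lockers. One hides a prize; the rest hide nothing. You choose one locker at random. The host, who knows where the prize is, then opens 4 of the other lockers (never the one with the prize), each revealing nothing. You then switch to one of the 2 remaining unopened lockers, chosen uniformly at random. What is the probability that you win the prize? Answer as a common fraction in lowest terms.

Your original locker holds the prize with probability 1/7, so the other 6 collectively hold it with probability 6/7.
The host can always find 4 empty lockers to open, so the reveals don't change that 6/7; it is now spread over the 2 remaining unopened lockers.
P(win by switching) = (6/7) · (1/2) = 3/7.

3/7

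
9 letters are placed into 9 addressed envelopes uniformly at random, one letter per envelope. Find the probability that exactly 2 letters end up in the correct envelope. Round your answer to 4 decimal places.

Choose which 2 of the 9 are fixed: C(9,2) = 36 ways.
The remaining 7 must have no fixed point: D(7) = 1854.
P = 36·1854/362880 = 103/560 ≈ 0.1839.

0.1839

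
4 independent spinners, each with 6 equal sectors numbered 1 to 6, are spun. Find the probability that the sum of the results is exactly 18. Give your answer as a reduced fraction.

There are 6^4 = 1296 equally likely outcomes.
The number of ordered 4-tuples from {1,…,6} summing to 18 is 80.
P(sum = 18) = 80/1296 = 5/81.

5/81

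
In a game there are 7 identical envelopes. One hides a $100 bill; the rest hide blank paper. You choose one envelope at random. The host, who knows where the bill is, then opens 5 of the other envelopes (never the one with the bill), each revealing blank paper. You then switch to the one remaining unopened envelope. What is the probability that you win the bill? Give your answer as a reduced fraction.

6/7

Your original envelope holds the bill with probability 1/7, so the other 6 collectively hold it with probability 6/7.
The host can always find 5 empty envelopes to open, so the reveals don't change that 6/7; it is now spread over the 1 remaining unopened envelope.
P(win by switching) = (6/7) · (1/1) = 6/7.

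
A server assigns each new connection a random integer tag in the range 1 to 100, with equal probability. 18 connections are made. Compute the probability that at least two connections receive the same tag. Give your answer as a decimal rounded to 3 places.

It's easier to compute the probability that all 18 are distinct.
P(all distinct) = 100/100 · 99/100 · ··· · 83/100 ≈ 0.196.
So the probability of at least one match is 1 − 0.196 = 0.804.

0.804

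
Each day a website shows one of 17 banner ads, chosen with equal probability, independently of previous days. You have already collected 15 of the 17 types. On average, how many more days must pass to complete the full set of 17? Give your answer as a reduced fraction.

51/2

Starting from 15 distinct types, each trial gives a new one with probability (17−i)/17 when i types are held, so the wait for the next new type is 17/(17−i).
E = 17/2 + 17/1 = 51/2.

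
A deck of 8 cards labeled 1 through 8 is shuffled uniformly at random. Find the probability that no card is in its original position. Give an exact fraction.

2119/5760

This is the derangement probability: permutations of 8 with no fixed point.
D(8) = 8! · (1 − 1/1! + 1/2! − ··· + (−1)^8/8!) = 14833.
P = 14833/40320 = 2119/5760.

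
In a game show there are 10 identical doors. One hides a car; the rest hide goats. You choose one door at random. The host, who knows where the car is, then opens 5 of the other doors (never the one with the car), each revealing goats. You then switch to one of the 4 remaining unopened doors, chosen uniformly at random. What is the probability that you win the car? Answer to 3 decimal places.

0.225

Your original door holds the car with probability 1/10, so the other 9 collectively hold it with probability 9/10.
The host can always find 5 empty doors to open, so the reveals don't change that 9/10; it is now spread over the 4 remaining unopened doors.
P(win by switching) = (9/10) · (1/4) = 9/40 ≈ 0.225.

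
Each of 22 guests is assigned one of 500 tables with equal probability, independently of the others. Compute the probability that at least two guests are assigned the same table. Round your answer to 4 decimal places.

It's easier to compute the probability that all 22 are distinct.
P(all distinct) = 500/500 · 499/500 · ··· · 479/500 ≈ 0.6258.
So the probability of at least one match is 1 − 0.6258 = 0.3742.

0.3742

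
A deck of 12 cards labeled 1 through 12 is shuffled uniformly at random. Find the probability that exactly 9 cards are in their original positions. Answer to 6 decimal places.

Choose which 9 of the 12 are fixed: C(12,9) = 220 ways.
The remaining 3 must have no fixed point: D(3) = 2.
P = 220·2/479001600 = 1/1088640 ≈ 0.000001.

0.000001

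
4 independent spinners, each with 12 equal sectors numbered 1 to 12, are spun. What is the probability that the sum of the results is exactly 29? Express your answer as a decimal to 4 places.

There are 12^4 = 20736 equally likely outcomes.
The number of ordered 4-tuples from {1,…,12} summing to 29 is 1060.
P(sum = 29) = 1060/20736 = 265/5184 ≈ 0.0511.

0.0511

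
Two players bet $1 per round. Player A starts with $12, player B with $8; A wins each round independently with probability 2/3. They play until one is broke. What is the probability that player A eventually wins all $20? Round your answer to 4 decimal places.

Let r = q/p = (1/3)/(2/3) = 1/2. The recurrence P(i) = p·P(i+1) + q·P(i−1) with P(0)=0, P(20)=1 gives P(i) = (1 − r^i)/(1 − r^20).
P(12) = (1 − (1/2)^12) / (1 − (1/2)^20) = 69888/69905 ≈ 0.9998.

0.9998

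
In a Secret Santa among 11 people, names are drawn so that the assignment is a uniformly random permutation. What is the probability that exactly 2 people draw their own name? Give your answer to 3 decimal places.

0.184

Choose which 2 of the 11 are fixed: C(11,2) = 55 ways.
The remaining 9 must have no fixed point: D(9) = 133496.
P = 55·133496/39916800 = 16687/90720 ≈ 0.184.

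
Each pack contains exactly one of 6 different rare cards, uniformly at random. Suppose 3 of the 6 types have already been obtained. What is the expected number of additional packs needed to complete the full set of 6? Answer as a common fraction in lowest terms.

11

Starting from 3 distinct types, each trial gives a new one with probability (6−i)/6 when i types are held, so the wait for the next new type is 6/(6−i).
E = 6/3 + 6/2 + 6/1 = 11.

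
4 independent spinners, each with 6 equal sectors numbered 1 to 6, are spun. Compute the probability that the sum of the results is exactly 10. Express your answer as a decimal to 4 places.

0.0617

There are 6^4 = 1296 equally likely outcomes.
The number of ordered 4-tuples from {1,…,6} summing to 10 is 80.
P(sum = 10) = 80/1296 = 5/81 ≈ 0.0617.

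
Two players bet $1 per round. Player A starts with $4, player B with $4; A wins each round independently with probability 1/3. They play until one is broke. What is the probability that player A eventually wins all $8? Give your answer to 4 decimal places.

Let r = q/p = (2/3)/(1/3) = 2. The recurrence P(i) = p·P(i+1) + q·P(i−1) with P(0)=0, P(8)=1 gives P(i) = (1 − r^i)/(1 − r^8).
P(4) = (1 − (2)^4) / (1 − (2)^8) = 1/17 ≈ 0.0588.

0.0588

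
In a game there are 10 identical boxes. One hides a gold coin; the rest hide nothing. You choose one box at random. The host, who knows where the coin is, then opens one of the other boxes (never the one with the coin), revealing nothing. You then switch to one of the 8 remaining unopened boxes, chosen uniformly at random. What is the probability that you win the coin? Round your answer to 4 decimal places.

Your original box holds the coin with probability 1/10, so the other 9 collectively hold it with probability 9/10.
The host can always find an empty box to open, so this doesn't change that 9/10; it is now spread over the 8 remaining unopened boxes.
P(win by switching) = (9/10) · (1/8) = 9/80 ≈ 0.1125.

0.1125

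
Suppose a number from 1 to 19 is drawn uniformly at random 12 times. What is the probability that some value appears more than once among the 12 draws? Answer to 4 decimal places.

P(all 12 different) = 19/19 · 18/19 · ··· · 8/19 ≈ 0.0109.
P(at least two equal) = 1 − 0.0109 = 0.9891.

0.9891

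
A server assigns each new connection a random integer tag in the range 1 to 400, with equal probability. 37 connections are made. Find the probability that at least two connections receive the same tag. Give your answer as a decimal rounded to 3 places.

0.821

It's easier to compute the probability that all 37 are distinct.
P(all distinct) = 400/400 · 399/400 · ··· · 364/400 ≈ 0.179.
So the probability of at least one match is 1 − 0.179 = 0.821.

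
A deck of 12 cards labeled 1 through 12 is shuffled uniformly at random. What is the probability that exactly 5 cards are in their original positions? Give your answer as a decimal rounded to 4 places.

0.0031

Choose which 5 of the 12 are fixed: C(12,5) = 792 ways.
The remaining 7 must have no fixed point: D(7) = 1854.
P = 792·1854/479001600 = 103/33600 ≈ 0.0031.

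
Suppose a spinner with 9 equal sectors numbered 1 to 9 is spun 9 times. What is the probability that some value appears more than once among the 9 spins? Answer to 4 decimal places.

0.9991

P(all 9 different) = 9/9 · 8/9 · ··· · 1/9 ≈ 0.0009.
P(at least two equal) = 1 − 0.0009 = 0.9991.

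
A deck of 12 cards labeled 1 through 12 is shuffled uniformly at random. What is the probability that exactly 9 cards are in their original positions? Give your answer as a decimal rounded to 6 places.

0.000001

Choose which 9 of the 12 are fixed: C(12,9) = 220 ways.
The remaining 3 must have no fixed point: D(3) = 2.
P = 220·2/479001600 = 1/1088640 ≈ 0.000001.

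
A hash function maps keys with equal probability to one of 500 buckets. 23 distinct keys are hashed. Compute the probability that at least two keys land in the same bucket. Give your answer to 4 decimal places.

0.4018

It's easier to compute the probability that all 23 are distinct.
P(all distinct) = 500/500 · 499/500 · ··· · 478/500 ≈ 0.5982.
So the probability of at least one match is 1 − 0.5982 = 0.4018.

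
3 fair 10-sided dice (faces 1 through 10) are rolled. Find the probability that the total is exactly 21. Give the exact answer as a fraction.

11/200

There are 10^3 = 1000 equally likely outcomes.
The number of ordered 3-tuples from {1,…,10} summing to 21 is 55.
P(sum = 21) = 55/1000 = 11/200.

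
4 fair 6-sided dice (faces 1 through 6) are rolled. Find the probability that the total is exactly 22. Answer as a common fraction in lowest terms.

There are 6^4 = 1296 equally likely outcomes.
The number of ordered 4-tuples from {1,…,6} summing to 22 is 10.
P(sum = 22) = 10/1296 = 5/648.

5/648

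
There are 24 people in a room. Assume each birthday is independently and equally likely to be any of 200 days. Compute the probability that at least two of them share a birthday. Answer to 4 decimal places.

0.7625

It's easier to compute the probability that all 24 are distinct.
P(all distinct) = 200/200 · 199/200 · ··· · 177/200 ≈ 0.2375.
So the probability of at least one match is 1 − 0.2375 = 0.7625.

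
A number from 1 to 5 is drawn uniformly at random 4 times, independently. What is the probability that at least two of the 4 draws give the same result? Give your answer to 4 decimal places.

P(all 4 different) = 5/5 · 4/5 · ··· · 2/5 ≈ 0.1920.
P(at least two equal) = 1 − 0.1920 = 0.8080.

0.8080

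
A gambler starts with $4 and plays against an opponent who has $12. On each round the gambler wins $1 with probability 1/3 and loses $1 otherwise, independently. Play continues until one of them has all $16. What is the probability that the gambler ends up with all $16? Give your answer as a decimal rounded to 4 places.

0.0002

Let r = q/p = (2/3)/(1/3) = 2. The recurrence P(i) = p·P(i+1) + q·P(i−1) with P(0)=0, P(16)=1 gives P(i) = (1 − r^i)/(1 − r^16).
P(4) = (1 − (2)^4) / (1 − (2)^16) = 1/4369 ≈ 0.0002.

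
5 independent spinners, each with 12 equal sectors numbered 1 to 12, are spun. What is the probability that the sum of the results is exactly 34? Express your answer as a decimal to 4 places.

0.0493

There are 12^5 = 248832 equally likely outcomes.
The number of ordered 5-tuples from {1,…,12} summing to 34 is 12255.
P(sum = 34) = 12255/248832 = 4085/82944 ≈ 0.0493.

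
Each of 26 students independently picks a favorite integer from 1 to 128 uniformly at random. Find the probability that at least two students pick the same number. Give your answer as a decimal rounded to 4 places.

0.9346

It's easier to compute the probability that all 26 are distinct.
P(all distinct) = 128/128 · 127/128 · ··· · 103/128 ≈ 0.0654.
So the probability of at least one match is 1 − 0.0654 = 0.9346.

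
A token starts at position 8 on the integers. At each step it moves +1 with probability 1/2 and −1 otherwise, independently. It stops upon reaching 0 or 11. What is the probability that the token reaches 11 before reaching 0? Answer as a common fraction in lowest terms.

With a fair step, P(i) = ½P(i−1) + ½P(i+1) with P(0)=0, P(11)=1 has the linear solution P(i) = i/11.
P(8) = 8/11.

8/11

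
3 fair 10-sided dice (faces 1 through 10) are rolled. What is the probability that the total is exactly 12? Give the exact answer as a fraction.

There are 10^3 = 1000 equally likely outcomes.
The number of ordered 3-tuples from {1,…,10} summing to 12 is 55.
P(sum = 12) = 55/1000 = 11/200.

11/200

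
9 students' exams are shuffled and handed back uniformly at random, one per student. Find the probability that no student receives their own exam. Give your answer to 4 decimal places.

This is the derangement probability: permutations of 9 with no fixed point.
D(9) = 9! · (1 − 1/1! + 1/2! − ··· + (−1)^9/9!) = 133496.
P = 133496/362880 = 16687/45360 ≈ 0.3679.

0.3679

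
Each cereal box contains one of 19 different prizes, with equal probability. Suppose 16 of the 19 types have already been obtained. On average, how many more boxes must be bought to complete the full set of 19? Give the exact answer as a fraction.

209/6

Starting from 16 distinct types, each trial gives a new one with probability (19−i)/19 when i types are held, so the wait for the next new type is 19/(19−i).
E = 19/3 + 19/2 + 19/1 = 209/6.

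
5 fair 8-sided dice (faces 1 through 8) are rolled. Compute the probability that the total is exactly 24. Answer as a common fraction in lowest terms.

There are 8^5 = 32768 equally likely outcomes.
The number of ordered 5-tuples from {1,…,8} summing to 24 is 2380.
P(sum = 24) = 2380/32768 = 595/8192.

595/8192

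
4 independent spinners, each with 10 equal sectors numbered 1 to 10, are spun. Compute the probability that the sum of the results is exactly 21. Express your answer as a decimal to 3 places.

There are 10^4 = 10000 equally likely outcomes.
The number of ordered 4-tuples from {1,…,10} summing to 21 is 660.
P(sum = 21) = 660/10000 = 33/500 ≈ 0.066.

0.066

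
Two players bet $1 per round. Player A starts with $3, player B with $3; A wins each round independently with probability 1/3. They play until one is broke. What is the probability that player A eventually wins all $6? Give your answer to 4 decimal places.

0.1111

Let r = q/p = (2/3)/(1/3) = 2. The recurrence P(i) = p·P(i+1) + q·P(i−1) with P(0)=0, P(6)=1 gives P(i) = (1 − r^i)/(1 − r^6).
P(3) = (1 − (2)^3) / (1 − (2)^6) = 1/9 ≈ 0.1111.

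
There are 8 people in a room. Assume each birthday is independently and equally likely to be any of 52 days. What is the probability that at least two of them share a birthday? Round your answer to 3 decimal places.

It's easier to compute the probability that all 8 are distinct.
P(all distinct) = 52/52 · 51/52 · ··· · 45/52 ≈ 0.568.
So the probability of at least one match is 1 − 0.568 = 0.432.

0.432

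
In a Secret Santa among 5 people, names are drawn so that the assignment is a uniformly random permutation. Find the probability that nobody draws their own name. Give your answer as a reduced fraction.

11/30

This is the derangement probability: permutations of 5 with no fixed point.
D(5) = 5! · (1 − 1/1! + 1/2! − ··· + (−1)^5/5!) = 44.
P = 44/120 = 11/30.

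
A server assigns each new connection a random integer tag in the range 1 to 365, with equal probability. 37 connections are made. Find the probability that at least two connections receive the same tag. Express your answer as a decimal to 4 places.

0.8487

It's easier to compute the probability that all 37 are distinct.
P(all distinct) = 365/365 · 364/365 · ··· · 329/365 ≈ 0.1513.
So the probability of at least one match is 1 − 0.1513 = 0.8487.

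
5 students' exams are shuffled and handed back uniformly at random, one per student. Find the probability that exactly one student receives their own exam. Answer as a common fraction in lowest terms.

Choose which one is fixed: C(5,1) = 5 ways.
The remaining 4 must have no fixed point: D(4) = 9.
P = 5·9/120 = 3/8.

3/8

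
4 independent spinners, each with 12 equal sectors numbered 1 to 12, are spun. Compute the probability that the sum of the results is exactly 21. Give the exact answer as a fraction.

229/5184

There are 12^4 = 20736 equally likely outcomes.
The number of ordered 4-tuples from {1,…,12} summing to 21 is 916.
P(sum = 21) = 916/20736 = 229/5184.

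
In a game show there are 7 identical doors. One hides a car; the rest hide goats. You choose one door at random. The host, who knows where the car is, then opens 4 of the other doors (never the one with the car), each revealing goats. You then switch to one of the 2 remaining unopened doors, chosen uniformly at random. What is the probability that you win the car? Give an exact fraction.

3/7

Your original door holds the car with probability 1/7, so the other 6 collectively hold it with probability 6/7.
The host can always find 4 empty doors to open, so the reveals don't change that 6/7; it is now spread over the 2 remaining unopened doors.
P(win by switching) = (6/7) · (1/2) = 3/7.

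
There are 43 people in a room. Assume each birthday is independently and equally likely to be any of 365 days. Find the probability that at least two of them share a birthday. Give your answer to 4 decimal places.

0.9239

It's easier to compute the probability that all 43 are distinct.
P(all distinct) = 365/365 · 364/365 · ··· · 323/365 ≈ 0.0761.
So the probability of at least one match is 1 − 0.0761 = 0.9239.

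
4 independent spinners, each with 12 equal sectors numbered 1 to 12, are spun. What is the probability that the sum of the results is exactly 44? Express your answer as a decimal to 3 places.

There are 12^4 = 20736 equally likely outcomes.
The number of ordered 4-tuples from {1,…,12} summing to 44 is 35.
P(sum = 44) = 35/20736 ≈ 0.002.

0.002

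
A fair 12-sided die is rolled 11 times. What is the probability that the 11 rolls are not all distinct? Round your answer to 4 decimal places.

P(all 11 different) = 12/12 · 11/12 · ··· · 2/12 ≈ 0.0006.
P(at least two equal) = 1 − 0.0006 = 0.9994.

0.9994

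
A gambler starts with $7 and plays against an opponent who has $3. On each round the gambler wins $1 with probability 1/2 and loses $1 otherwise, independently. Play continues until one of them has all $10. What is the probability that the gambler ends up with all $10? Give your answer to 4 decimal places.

0.7000

With a fair step, P(i) = ½P(i−1) + ½P(i+1) with P(0)=0, P(10)=1 has the linear solution P(i) = i/10.
P(7) = 7/10 ≈ 0.7000.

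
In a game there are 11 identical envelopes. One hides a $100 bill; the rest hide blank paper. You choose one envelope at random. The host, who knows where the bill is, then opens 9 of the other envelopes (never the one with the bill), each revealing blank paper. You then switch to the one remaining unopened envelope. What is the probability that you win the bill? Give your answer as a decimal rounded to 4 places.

0.9091

Your original envelope holds the bill with probability 1/11, so the other 10 collectively hold it with probability 10/11.
The host can always find 9 empty envelopes to open, so the reveals don't change that 10/11; it is now spread over the 1 remaining unopened envelope.
P(win by switching) = (10/11) · (1/1) = 10/11 ≈ 0.9091.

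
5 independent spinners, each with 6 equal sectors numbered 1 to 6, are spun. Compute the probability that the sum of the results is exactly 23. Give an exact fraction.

There are 6^5 = 7776 equally likely outcomes.
The number of ordered 5-tuples from {1,…,6} summing to 23 is 305.
P(sum = 23) = 305/7776.

305/7776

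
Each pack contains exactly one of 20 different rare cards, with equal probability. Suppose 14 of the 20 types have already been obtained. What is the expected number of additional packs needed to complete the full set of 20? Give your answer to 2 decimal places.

49.00

Starting from 14 distinct types, each trial gives a new one with probability (20−i)/20 when i types are held, so the wait for the next new type is 20/(20−i).
E = 20/6 + 20/5 + 20/4 + 20/3 + 20/2 + 20/1 = 49 ≈ 49.00.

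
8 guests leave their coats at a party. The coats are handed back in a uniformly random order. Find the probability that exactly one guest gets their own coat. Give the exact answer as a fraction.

103/280

Choose which one is fixed: C(8,1) = 8 ways.
The remaining 7 must have no fixed point: D(7) = 1854.
P = 8·1854/40320 = 103/280.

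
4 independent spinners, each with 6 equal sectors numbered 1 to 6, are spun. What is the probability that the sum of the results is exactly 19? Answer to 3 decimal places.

There are 6^4 = 1296 equally likely outcomes.
The number of ordered 4-tuples from {1,…,6} summing to 19 is 56.
P(sum = 19) = 56/1296 = 7/162 ≈ 0.043.

0.043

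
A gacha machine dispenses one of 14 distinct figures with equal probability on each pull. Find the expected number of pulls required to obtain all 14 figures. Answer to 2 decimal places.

After i distinct types are collected, each trial gives a new one with probability (14−i)/14, so the expected wait for the next new type is 14/(14−i).
E = 14/14 + 14/13 + 14/12 + 14/11 + 14/10 + 14/9 + 14/8 + 14/7 + 14/6 + 14/5 + 14/4 + 14/3 + 14/2 + 14/1 = 1171733/25740 ≈ 45.52.

45.52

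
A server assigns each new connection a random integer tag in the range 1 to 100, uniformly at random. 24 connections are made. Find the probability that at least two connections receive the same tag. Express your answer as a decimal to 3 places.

It's easier to compute the probability that all 24 are distinct.
P(all distinct) = 100/100 · 99/100 · ··· · 77/100 ≈ 0.049.
So the probability of at least one match is 1 − 0.049 = 0.951.

0.951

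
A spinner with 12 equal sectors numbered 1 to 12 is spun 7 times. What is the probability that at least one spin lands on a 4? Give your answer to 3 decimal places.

0.456

P(no spin lands on a 4) = (11/12)^7 ≈ 0.544.
P(at least one) = 1 − 0.544 = 0.456.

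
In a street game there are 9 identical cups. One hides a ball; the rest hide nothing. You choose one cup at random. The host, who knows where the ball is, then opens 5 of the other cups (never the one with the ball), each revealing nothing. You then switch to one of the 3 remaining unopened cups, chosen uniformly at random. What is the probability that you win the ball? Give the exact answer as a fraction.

8/27

Your original cup holds the ball with probability 1/9, so the other 8 collectively hold it with probability 8/9.
The host can always find 5 empty cups to open, so the reveals don't change that 8/9; it is now spread over the 3 remaining unopened cups.
P(win by switching) = (8/9) · (1/3) = 8/27.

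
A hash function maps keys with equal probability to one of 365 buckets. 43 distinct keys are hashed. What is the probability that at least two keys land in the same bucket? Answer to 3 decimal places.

It's easier to compute the probability that all 43 are distinct.
P(all distinct) = 365/365 · 364/365 · ··· · 323/365 ≈ 0.076.
So the probability of at least one match is 1 − 0.076 = 0.924.

0.924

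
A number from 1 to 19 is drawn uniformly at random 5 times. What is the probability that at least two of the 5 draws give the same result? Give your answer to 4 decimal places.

P(all 5 different) = 19/19 · 18/19 · ··· · 15/19 ≈ 0.5635.
P(at least two equal) = 1 − 0.5635 = 0.4365.

0.4365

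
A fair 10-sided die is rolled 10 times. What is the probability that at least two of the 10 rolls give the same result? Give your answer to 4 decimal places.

P(all 10 different) = 10/10 · 9/10 · ··· · 1/10 ≈ 0.0004.
P(at least two equal) = 1 − 0.0004 = 0.9996.

0.9996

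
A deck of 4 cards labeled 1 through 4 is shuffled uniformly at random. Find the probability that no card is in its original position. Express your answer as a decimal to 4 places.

This is the derangement probability: permutations of 4 with no fixed point.
D(4) = 4! · (1 − 1/1! + 1/2! − ··· + (−1)^4/4!) = 9.
P = 9/24 = 3/8 ≈ 0.3750.

0.3750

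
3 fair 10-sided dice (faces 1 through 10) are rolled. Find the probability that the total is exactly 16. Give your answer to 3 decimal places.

There are 10^3 = 1000 equally likely outcomes.
The number of ordered 3-tuples from {1,…,10} summing to 16 is 75.
P(sum = 16) = 75/1000 = 3/40 ≈ 0.075.

0.075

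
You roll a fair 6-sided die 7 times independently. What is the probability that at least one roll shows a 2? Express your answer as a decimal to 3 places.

P(no roll shows a 2) = (5/6)^7 ≈ 0.279.
P(at least one) = 1 − 0.279 = 0.721.

0.721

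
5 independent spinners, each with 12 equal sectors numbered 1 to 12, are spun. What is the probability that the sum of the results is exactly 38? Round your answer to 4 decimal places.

0.0400

There are 12^5 = 248832 equally likely outcomes.
The number of ordered 5-tuples from {1,…,12} summing to 38 is 9945.
P(sum = 38) = 9945/248832 = 1105/27648 ≈ 0.0400.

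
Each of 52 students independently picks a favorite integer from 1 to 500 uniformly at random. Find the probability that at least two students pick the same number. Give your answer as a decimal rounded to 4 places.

It's easier to compute the probability that all 52 are distinct.
P(all distinct) = 500/500 · 499/500 · ··· · 449/500 ≈ 0.0641.
So the probability of at least one match is 1 − 0.0641 = 0.9359.

0.9359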